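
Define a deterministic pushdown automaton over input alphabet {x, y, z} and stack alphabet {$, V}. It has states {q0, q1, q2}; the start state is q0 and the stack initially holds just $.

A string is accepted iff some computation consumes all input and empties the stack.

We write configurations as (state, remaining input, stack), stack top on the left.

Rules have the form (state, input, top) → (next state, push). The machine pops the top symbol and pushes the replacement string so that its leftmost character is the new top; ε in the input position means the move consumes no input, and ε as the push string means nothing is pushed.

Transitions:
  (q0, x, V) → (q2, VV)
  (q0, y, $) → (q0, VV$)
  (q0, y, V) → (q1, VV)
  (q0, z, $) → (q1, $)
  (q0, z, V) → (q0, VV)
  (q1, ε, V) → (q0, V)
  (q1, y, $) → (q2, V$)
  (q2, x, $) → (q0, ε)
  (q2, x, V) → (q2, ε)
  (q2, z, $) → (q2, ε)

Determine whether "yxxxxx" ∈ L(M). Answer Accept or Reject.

Accept

(q0, yxxxxx, $)
  read y, top $: go to q0, push VV$ → (q0, xxxxx, VV$)
  read x, top V: go to q2, push VV → (q2, xxxx, VVV$)
  read x, top V: go to q2, push ε → (q2, xxx, VV$)
  read x, top V: go to q2, push ε → (q2, xx, V$)
  read x, top V: go to q2, push ε → (q2, x, $)
  read x, top $: go to q0, push ε → (q0, ε, ε)
All input consumed and the stack is empty.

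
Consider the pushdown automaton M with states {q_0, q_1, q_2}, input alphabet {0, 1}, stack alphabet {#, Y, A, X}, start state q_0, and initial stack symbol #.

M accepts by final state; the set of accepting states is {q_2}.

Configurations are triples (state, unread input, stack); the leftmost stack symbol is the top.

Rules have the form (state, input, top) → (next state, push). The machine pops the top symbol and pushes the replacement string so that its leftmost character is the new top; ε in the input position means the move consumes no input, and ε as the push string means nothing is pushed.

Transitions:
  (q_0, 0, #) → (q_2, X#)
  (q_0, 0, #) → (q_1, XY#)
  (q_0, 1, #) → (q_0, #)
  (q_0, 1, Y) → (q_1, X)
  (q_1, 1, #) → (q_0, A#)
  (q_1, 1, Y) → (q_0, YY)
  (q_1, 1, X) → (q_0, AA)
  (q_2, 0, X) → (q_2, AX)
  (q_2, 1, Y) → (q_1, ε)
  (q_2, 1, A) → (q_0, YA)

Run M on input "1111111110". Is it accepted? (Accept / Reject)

One accepting computation: (q_0, 1111111110, #) ⊢ (q_0, 111111110, #) ⊢ (q_0, 11111110, #) ⊢ (q_0, 1111110, #) ⊢ (q_0, 111110, #) ⊢ (q_0, 11110, #) ⊢ (q_0, 1110, #) ⊢ (q_0, 110, #) ⊢ (q_0, 10, #) ⊢ (q_0, 0, #) ⊢ (q_2, ε, X#)
All input consumed and state q_2 ∈ F.

Accept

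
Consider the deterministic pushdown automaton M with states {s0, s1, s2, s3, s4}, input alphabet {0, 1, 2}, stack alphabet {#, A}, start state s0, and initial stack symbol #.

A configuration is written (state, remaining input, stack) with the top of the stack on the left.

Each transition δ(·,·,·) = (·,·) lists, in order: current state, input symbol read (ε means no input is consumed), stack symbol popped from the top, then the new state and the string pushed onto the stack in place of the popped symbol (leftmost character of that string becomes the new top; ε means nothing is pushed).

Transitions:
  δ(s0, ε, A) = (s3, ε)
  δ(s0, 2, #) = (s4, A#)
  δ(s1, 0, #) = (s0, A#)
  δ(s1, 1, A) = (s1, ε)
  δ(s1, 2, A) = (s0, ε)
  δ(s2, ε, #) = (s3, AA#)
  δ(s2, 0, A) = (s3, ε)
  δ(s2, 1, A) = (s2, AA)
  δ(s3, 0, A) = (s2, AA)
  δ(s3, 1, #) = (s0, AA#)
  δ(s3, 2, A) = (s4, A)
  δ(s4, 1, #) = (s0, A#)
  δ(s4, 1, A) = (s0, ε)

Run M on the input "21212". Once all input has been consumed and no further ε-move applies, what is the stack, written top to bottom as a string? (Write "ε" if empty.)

(s0, 21212, #)
  read 2, top #: go to s4, push A# → (s4, 1212, A#)
  read 1, top A: go to s0, push ε → (s0, 212, #)
  read 2, top #: go to s4, push A# → (s4, 12, A#)
  read 1, top A: go to s0, push ε → (s0, 2, #)
  read 2, top #: go to s4, push A# → (s4, ε, A#)
All input consumed in state s4 with stack A#.

A#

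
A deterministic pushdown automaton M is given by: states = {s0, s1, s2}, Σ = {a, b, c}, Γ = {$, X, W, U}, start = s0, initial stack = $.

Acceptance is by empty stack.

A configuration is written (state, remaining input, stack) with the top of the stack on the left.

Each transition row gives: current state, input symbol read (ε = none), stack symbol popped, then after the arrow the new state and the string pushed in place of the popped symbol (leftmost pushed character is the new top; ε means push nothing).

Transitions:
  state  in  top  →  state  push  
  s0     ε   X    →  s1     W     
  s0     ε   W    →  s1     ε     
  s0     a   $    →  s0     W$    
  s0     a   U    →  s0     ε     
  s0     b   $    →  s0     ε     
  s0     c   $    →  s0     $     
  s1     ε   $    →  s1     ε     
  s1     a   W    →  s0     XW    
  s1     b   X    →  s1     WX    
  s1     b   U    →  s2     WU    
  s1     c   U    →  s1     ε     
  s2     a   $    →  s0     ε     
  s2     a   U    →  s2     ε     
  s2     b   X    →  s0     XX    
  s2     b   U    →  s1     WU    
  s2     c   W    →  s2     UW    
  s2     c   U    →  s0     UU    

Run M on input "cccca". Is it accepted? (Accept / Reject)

(s0, cccca, $)
  read c, top $: go to s0, push $ → (s0, ccca, $)
  read c, top $: go to s0, push $ → (s0, cca, $)
  read c, top $: go to s0, push $ → (s0, ca, $)
  read c, top $: go to s0, push $ → (s0, a, $)
  read a, top $: go to s0, push W$ → (s0, ε, W$)
  ε-move, top W: go to s1, push ε → (s1, ε, $)
  ε-move, top $: go to s1, push ε → (s1, ε, ε)
All input consumed and the stack is empty.

Accept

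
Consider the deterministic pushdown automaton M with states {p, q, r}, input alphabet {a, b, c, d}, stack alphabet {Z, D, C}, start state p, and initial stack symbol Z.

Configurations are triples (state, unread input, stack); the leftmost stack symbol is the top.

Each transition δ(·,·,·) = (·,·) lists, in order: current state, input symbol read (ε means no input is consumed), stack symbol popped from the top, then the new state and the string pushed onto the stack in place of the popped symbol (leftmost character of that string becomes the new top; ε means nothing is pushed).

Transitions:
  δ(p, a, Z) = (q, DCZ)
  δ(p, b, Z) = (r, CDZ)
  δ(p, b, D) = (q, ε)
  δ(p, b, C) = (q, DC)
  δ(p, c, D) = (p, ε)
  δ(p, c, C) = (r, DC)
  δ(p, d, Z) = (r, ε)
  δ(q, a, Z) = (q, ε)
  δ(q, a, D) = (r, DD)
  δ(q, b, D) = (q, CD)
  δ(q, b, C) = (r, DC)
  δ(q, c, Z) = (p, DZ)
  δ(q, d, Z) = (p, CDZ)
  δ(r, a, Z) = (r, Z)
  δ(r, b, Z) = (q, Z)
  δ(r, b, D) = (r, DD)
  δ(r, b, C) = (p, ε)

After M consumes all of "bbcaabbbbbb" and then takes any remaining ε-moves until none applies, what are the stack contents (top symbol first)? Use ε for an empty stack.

(p, bbcaabbbbbb, Z)
  read b, top Z: go to r, push CDZ → (r, bcaabbbbbb, CDZ)
  read b, top C: go to p, push ε → (p, caabbbbbb, DZ)
  read c, top D: go to p, push ε → (p, aabbbbbb, Z)
  read a, top Z: go to q, push DCZ → (q, abbbbbb, DCZ)
  read a, top D: go to r, push DD → (r, bbbbbb, DDCZ)
  read b, top D: go to r, push DD → (r, bbbbb, DDDCZ)
  read b, top D: go to r, push DD → (r, bbbb, DDDDCZ)
  read b, top D: go to r, push DD → (r, bbb, DDDDDCZ)
  read b, top D: go to r, push DD → (r, bb, DDDDDDCZ)
  read b, top D: go to r, push DD → (r, b, DDDDDDDCZ)
  read b, top D: go to r, push DD → (r, ε, DDDDDDDDCZ)
All input consumed in state r with stack DDDDDDDDCZ.

DDDDDDDDCZ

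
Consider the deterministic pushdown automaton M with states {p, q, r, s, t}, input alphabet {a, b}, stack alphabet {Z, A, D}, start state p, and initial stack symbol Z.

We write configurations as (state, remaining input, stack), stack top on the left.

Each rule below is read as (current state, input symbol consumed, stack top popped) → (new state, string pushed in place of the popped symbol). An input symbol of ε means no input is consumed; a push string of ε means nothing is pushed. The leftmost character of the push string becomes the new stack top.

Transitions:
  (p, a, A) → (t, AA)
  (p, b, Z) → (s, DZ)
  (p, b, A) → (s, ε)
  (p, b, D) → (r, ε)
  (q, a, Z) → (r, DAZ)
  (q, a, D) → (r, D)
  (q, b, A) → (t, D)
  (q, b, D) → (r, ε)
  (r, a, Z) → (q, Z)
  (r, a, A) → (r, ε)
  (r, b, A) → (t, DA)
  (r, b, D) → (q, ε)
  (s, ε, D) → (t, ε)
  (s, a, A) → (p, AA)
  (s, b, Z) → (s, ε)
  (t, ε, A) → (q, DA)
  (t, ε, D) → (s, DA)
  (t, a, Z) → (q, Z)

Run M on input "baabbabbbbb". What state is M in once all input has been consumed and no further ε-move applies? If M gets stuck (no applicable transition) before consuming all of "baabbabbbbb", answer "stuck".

r

(p, baabbabbbbb, Z)
  read b, top Z: go to s, push DZ → (s, aabbabbbbb, DZ)
  ε-move, top D: go to t, push ε → (t, aabbabbbbb, Z)
  read a, top Z: go to q, push Z → (q, abbabbbbb, Z)
  read a, top Z: go to r, push DAZ → (r, bbabbbbb, DAZ)
  read b, top D: go to q, push ε → (q, babbbbb, AZ)
  read b, top A: go to t, push D → (t, abbbbb, DZ)
  ε-move, top D: go to s, push DA → (s, abbbbb, DAZ)
  ε-move, top D: go to t, push ε → (t, abbbbb, AZ)
  ε-move, top A: go to q, push DA → (q, abbbbb, DAZ)
  read a, top D: go to r, push D → (r, bbbbb, DAZ)
  read b, top D: go to q, push ε → (q, bbbb, AZ)
  read b, top A: go to t, push D → (t, bbb, DZ)
  ε-move, top D: go to s, push DA → (s, bbb, DAZ)
  ε-move, top D: go to t, push ε → (t, bbb, AZ)
  ε-move, top A: go to q, push DA → (q, bbb, DAZ)
  read b, top D: go to r, push ε → (r, bb, AZ)
  read b, top A: go to t, push DA → (t, b, DAZ)
  ε-move, top D: go to s, push DA → (s, b, DAAZ)
  ε-move, top D: go to t, push ε → (t, b, AAZ)
  ε-move, top A: go to q, push DA → (q, b, DAAZ)
  read b, top D: go to r, push ε → (r, ε, AAZ)
All input consumed; M is in state r.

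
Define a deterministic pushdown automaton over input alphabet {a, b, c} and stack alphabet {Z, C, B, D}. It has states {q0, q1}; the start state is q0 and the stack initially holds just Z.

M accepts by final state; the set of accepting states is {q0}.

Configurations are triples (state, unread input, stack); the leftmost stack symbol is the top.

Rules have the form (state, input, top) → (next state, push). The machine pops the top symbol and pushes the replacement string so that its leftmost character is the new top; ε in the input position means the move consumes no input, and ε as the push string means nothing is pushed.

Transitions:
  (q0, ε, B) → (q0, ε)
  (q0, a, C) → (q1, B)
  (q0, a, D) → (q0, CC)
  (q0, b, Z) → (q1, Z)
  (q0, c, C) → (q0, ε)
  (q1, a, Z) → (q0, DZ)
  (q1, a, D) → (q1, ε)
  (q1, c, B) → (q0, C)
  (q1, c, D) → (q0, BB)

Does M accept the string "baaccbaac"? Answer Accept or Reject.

(q0, baaccbaac, Z) ⊢ (q1, aaccbaac, Z) ⊢ (q0, accbaac, DZ) ⊢ (q0, ccbaac, CCZ) ⊢ (q0, cbaac, CZ) ⊢ (q0, baac, Z) ⊢ (q1, aac, Z) ⊢ (q0, ac, DZ) ⊢ (q0, c, CCZ) ⊢ (q0, ε, CZ)
All input consumed; state q0 ∈ F.

Accept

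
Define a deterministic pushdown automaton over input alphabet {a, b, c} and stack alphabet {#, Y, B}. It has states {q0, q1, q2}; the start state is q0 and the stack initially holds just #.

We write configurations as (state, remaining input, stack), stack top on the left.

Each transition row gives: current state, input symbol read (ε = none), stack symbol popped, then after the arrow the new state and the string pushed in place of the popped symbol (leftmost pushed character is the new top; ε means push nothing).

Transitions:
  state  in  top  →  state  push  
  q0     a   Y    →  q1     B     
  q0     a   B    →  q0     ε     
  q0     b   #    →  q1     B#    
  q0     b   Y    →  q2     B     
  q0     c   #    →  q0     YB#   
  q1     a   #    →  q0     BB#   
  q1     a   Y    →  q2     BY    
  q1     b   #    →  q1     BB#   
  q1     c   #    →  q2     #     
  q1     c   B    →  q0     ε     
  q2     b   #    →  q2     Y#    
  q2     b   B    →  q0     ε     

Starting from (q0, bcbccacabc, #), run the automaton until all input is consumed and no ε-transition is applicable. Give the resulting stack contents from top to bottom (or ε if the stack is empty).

#

(q0, bcbccacabc, #) ⊢ (q1, cbccacabc, B#) ⊢ (q0, bccacabc, #) ⊢ (q1, ccacabc, B#) ⊢ (q0, cacabc, #) ⊢ (q0, acabc, YB#) ⊢ (q1, cabc, BB#) ⊢ (q0, abc, B#) ⊢ (q0, bc, #) ⊢ (q1, c, B#) ⊢ (q0, ε, #)
All input consumed in state q0 with stack #.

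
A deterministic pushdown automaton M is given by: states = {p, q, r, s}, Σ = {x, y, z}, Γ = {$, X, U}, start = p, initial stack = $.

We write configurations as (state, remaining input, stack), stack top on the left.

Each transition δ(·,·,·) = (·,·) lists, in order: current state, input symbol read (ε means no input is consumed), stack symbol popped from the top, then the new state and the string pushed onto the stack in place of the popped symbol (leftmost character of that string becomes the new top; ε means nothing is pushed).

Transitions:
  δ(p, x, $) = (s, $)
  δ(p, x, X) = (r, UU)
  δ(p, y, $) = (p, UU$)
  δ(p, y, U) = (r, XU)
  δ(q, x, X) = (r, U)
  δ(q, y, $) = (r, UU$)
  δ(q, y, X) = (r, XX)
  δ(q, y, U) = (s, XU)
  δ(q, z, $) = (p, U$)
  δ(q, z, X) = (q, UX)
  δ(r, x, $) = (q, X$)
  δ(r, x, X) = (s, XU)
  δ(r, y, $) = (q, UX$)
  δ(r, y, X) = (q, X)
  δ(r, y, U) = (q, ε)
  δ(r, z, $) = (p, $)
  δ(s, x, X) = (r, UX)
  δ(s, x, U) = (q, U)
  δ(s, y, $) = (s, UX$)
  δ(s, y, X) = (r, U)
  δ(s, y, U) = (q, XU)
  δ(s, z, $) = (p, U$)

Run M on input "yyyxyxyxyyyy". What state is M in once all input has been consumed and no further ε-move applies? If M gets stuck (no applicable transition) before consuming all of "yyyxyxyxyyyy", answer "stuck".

stuck

(p, yyyxyxyxyyyy, $) ⊢ (p, yyxyxyxyyyy, UU$) ⊢ (r, yxyxyxyyyy, XUU$) ⊢ (q, xyxyxyyyy, XUU$) ⊢ (r, yxyxyyyy, UUU$) ⊢ (q, xyxyyyy, UU$)
No transition for (q, x, top U); M blocks with input xyxyyyy remaining.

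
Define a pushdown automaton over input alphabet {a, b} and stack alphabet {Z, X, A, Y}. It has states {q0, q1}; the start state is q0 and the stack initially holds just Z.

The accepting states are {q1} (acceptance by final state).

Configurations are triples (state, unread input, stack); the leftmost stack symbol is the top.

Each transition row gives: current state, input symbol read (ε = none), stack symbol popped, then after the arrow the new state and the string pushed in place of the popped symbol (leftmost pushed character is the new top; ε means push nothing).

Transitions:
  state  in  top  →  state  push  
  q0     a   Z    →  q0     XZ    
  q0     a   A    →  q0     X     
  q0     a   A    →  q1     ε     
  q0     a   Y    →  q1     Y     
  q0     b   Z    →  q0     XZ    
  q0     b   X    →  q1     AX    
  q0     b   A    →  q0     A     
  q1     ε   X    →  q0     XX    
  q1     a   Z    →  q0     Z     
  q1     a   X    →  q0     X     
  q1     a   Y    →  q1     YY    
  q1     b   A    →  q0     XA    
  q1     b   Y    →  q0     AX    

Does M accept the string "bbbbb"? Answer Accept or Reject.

No computation consumes all input and reaches a final state.

Reject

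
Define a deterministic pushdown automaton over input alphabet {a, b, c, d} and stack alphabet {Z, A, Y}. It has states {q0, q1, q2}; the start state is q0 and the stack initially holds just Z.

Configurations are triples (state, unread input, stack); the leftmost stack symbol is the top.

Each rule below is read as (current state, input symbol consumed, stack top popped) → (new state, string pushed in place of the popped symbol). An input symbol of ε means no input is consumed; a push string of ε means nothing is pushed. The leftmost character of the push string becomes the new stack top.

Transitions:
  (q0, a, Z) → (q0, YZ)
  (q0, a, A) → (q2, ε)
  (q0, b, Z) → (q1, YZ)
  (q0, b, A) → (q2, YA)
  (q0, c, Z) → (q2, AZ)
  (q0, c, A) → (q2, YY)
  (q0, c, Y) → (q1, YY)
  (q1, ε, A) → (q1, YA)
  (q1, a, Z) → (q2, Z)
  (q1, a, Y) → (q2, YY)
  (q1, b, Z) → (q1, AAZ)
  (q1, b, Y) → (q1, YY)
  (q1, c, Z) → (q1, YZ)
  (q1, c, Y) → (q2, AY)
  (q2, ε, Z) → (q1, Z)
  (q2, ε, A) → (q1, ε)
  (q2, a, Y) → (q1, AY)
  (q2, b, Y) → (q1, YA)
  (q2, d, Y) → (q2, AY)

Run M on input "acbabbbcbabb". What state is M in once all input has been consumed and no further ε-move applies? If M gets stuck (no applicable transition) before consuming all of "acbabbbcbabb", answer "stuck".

q1

(q0, acbabbbcbabb, Z)
  read a, top Z: go to q0, push YZ → (q0, cbabbbcbabb, YZ)
  read c, top Y: go to q1, push YY → (q1, babbbcbabb, YYZ)
  read b, top Y: go to q1, push YY → (q1, abbbcbabb, YYYZ)
  read a, top Y: go to q2, push YY → (q2, bbbcbabb, YYYYZ)
  read b, top Y: go to q1, push YA → (q1, bbcbabb, YAYYYZ)
  read b, top Y: go to q1, push YY → (q1, bcbabb, YYAYYYZ)
  read b, top Y: go to q1, push YY → (q1, cbabb, YYYAYYYZ)
  read c, top Y: go to q2, push AY → (q2, babb, AYYYAYYYZ)
  ε-move, top A: go to q1, push ε → (q1, babb, YYYAYYYZ)
  read b, top Y: go to q1, push YY → (q1, abb, YYYYAYYYZ)
  read a, top Y: go to q2, push YY → (q2, bb, YYYYYAYYYZ)
  read b, top Y: go to q1, push YA → (q1, b, YAYYYYAYYYZ)
  read b, top Y: go to q1, push YY → (q1, ε, YYAYYYYAYYYZ)
All input consumed; M is in state q1.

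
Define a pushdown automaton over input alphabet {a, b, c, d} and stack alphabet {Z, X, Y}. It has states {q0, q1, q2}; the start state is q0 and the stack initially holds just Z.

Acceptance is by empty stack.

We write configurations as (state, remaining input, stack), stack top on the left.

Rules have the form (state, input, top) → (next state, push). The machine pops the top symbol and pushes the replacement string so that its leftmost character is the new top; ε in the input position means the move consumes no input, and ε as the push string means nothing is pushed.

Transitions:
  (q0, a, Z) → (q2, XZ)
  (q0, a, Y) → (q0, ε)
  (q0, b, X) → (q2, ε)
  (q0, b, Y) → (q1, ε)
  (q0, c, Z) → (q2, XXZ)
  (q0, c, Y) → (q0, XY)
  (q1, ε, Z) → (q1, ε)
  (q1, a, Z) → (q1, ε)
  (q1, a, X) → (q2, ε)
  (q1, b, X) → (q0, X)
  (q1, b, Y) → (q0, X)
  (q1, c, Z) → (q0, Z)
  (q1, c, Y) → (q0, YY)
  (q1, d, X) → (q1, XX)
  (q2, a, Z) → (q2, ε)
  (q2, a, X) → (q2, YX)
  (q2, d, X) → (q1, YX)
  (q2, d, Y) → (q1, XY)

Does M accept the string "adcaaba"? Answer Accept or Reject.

Accept

One accepting computation: (q0, adcaaba, Z) ⊢ (q2, dcaaba, XZ) ⊢ (q1, caaba, YXZ) ⊢ (q0, aaba, YYXZ) ⊢ (q0, aba, YXZ) ⊢ (q0, ba, XZ) ⊢ (q2, a, Z) ⊢ (q2, ε, ε)
All input consumed and the stack is empty.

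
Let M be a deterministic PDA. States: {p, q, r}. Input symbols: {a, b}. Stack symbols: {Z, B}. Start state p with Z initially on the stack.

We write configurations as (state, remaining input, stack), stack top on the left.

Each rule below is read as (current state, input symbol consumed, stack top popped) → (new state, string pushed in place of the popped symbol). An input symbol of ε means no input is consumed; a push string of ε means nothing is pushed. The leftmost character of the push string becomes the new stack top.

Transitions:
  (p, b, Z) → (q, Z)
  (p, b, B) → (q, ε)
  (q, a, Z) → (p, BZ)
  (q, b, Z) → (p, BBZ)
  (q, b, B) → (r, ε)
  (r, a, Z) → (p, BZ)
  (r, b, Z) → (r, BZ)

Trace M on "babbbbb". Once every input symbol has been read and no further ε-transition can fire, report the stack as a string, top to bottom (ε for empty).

BZ

(p, babbbbb, Z)
  read b, top Z: go to q, push Z → (q, abbbbb, Z)
  read a, top Z: go to p, push BZ → (p, bbbbb, BZ)
  read b, top B: go to q, push ε → (q, bbbb, Z)
  read b, top Z: go to p, push BBZ → (p, bbb, BBZ)
  read b, top B: go to q, push ε → (q, bb, BZ)
  read b, top B: go to r, push ε → (r, b, Z)
  read b, top Z: go to r, push BZ → (r, ε, BZ)
All input consumed in state r with stack BZ.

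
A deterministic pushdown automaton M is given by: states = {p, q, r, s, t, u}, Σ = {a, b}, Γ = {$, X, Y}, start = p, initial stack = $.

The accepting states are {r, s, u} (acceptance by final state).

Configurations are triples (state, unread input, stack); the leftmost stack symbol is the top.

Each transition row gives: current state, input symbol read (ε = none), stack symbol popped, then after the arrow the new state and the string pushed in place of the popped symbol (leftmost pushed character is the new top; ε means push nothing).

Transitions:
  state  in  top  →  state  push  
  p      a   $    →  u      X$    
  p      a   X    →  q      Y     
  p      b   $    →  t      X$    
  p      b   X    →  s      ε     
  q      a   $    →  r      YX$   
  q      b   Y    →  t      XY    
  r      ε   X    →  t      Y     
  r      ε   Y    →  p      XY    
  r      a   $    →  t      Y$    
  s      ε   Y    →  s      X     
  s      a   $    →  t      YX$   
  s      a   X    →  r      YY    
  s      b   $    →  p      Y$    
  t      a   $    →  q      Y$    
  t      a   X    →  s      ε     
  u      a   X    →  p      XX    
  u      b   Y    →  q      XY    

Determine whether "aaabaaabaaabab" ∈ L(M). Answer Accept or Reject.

Reject

(p, aaabaaabaaabab, $) ⊢ (u, aabaaabaaabab, X$) ⊢ (p, abaaabaaabab, XX$) ⊢ (q, baaabaaabab, YX$) ⊢ (t, aaabaaabab, XYX$) ⊢ (s, aabaaabab, YX$) ⊢ (s, aabaaabab, XX$) ⊢ (r, abaaabab, YYX$) ⊢ (p, abaaabab, XYYX$) ⊢ (q, baaabab, YYYX$) ⊢ (t, aaabab, XYYYX$) ⊢ (s, aabab, YYYX$) ⊢ (s, aabab, XYYX$) ⊢ (r, abab, YYYYX$) ⊢ (p, abab, XYYYYX$) ⊢ (q, bab, YYYYYX$) ⊢ (t, ab, XYYYYYX$) ⊢ (s, b, YYYYYX$) ⊢ (s, b, XYYYYX$)
No transition applies at (s, b, XYYYYX$); input not fully consumed.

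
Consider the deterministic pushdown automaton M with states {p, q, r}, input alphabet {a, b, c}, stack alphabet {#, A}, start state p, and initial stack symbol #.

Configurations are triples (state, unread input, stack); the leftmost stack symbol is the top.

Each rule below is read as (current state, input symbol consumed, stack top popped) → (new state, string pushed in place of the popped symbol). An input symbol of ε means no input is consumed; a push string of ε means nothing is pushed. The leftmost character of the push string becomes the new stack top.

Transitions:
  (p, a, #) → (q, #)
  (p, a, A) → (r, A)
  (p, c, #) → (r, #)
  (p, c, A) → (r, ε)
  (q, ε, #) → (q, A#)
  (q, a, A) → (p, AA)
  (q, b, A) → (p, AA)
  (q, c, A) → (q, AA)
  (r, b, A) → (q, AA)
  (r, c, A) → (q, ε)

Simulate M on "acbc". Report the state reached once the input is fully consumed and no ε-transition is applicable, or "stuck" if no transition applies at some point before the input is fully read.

r

(p, acbc, #)
  read a, top #: go to q, push # → (q, cbc, #)
  ε-move, top #: go to q, push A# → (q, cbc, A#)
  read c, top A: go to q, push AA → (q, bc, AA#)
  read b, top A: go to p, push AA → (p, c, AAA#)
  read c, top A: go to r, push ε → (r, ε, AA#)
All input consumed; M is in state r.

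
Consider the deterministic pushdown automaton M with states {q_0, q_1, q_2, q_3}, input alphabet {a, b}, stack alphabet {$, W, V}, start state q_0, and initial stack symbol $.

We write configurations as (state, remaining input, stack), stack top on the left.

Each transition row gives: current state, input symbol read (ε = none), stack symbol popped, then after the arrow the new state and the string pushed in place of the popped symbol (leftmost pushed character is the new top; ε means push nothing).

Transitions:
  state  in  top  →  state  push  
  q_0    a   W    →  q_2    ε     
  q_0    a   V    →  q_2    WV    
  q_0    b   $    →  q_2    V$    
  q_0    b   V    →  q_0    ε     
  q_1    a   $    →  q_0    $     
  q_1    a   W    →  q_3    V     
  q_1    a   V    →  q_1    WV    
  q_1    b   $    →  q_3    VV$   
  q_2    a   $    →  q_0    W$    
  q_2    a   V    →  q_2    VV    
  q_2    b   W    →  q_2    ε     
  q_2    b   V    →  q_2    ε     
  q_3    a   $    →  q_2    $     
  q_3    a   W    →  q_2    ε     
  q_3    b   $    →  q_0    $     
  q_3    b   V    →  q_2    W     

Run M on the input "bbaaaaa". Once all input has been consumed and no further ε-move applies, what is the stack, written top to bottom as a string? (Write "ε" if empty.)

W$

(q_0, bbaaaaa, $)
  read b, top $: go to q_2, push V$ → (q_2, baaaaa, V$)
  read b, top V: go to q_2, push ε → (q_2, aaaaa, $)
  read a, top $: go to q_0, push W$ → (q_0, aaaa, W$)
  read a, top W: go to q_2, push ε → (q_2, aaa, $)
  read a, top $: go to q_0, push W$ → (q_0, aa, W$)
  read a, top W: go to q_2, push ε → (q_2, a, $)
  read a, top $: go to q_0, push W$ → (q_0, ε, W$)
All input consumed in state q_0 with stack W$.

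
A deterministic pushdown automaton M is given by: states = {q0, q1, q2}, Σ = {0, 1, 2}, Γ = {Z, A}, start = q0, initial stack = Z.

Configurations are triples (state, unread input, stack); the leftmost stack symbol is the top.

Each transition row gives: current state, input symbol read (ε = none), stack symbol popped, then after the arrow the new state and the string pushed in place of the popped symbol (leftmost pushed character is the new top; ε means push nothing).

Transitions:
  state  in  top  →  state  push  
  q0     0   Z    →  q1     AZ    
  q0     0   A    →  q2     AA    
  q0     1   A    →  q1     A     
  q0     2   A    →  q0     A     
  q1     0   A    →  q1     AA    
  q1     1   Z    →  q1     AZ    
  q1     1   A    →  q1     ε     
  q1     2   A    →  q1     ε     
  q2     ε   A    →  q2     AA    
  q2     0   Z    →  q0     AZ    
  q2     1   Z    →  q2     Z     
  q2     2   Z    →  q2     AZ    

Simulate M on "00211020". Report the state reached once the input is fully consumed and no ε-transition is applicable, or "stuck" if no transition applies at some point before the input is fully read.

(q0, 00211020, Z)
  read 0, top Z: go to q1, push AZ → (q1, 0211020, AZ)
  read 0, top A: go to q1, push AA → (q1, 211020, AAZ)
  read 2, top A: go to q1, push ε → (q1, 11020, AZ)
  read 1, top A: go to q1, push ε → (q1, 1020, Z)
  read 1, top Z: go to q1, push AZ → (q1, 020, AZ)
  read 0, top A: go to q1, push AA → (q1, 20, AAZ)
  read 2, top A: go to q1, push ε → (q1, 0, AZ)
  read 0, top A: go to q1, push AA → (q1, ε, AAZ)
All input consumed; M is in state q1.

q1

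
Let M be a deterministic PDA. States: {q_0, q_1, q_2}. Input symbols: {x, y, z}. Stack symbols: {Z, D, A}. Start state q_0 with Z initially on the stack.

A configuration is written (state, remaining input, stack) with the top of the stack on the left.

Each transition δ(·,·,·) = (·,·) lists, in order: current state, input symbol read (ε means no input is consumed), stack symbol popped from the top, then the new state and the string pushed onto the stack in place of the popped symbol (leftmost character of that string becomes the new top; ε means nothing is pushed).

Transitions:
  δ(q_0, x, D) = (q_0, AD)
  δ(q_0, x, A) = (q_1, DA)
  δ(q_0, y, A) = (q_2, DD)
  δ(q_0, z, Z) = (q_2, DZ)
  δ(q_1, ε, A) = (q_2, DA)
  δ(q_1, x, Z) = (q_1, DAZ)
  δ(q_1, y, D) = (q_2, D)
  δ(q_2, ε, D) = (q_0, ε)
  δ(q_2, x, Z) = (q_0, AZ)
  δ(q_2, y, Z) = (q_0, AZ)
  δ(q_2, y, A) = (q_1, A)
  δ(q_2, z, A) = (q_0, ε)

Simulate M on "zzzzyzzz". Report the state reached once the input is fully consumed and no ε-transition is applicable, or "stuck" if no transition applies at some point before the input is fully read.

(q_0, zzzzyzzz, Z)
  read z, top Z: go to q_2, push DZ → (q_2, zzzyzzz, DZ)
  ε-move, top D: go to q_0, push ε → (q_0, zzzyzzz, Z)
  read z, top Z: go to q_2, push DZ → (q_2, zzyzzz, DZ)
  ε-move, top D: go to q_0, push ε → (q_0, zzyzzz, Z)
  read z, top Z: go to q_2, push DZ → (q_2, zyzzz, DZ)
  ε-move, top D: go to q_0, push ε → (q_0, zyzzz, Z)
  read z, top Z: go to q_2, push DZ → (q_2, yzzz, DZ)
  ε-move, top D: go to q_0, push ε → (q_0, yzzz, Z)
No transition for (q_0, y, top Z); M blocks with input yzzz remaining.

stuck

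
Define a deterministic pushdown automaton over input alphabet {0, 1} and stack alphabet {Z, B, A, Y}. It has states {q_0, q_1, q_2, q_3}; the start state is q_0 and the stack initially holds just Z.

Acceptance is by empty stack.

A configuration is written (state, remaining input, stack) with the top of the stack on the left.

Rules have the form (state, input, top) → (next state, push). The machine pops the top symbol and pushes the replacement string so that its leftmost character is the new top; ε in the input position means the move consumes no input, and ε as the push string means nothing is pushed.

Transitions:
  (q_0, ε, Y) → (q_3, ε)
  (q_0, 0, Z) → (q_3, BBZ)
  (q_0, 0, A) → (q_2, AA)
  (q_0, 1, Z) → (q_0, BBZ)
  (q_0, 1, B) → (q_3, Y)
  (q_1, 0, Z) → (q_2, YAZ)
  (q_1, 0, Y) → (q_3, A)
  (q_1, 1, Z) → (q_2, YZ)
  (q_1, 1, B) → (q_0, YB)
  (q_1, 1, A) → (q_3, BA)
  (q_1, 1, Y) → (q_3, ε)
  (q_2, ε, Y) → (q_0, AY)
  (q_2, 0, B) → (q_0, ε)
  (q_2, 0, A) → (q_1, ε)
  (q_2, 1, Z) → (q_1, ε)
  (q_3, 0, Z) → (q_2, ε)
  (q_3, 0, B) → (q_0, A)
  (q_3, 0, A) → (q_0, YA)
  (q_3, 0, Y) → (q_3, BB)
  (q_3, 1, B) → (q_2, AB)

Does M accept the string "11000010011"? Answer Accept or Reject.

Reject

(q_0, 11000010011, Z)
  read 1, top Z: go to q_0, push BBZ → (q_0, 1000010011, BBZ)
  read 1, top B: go to q_3, push Y → (q_3, 000010011, YBZ)
  read 0, top Y: go to q_3, push BB → (q_3, 00010011, BBBZ)
  read 0, top B: go to q_0, push A → (q_0, 0010011, ABBZ)
  read 0, top A: go to q_2, push AA → (q_2, 010011, AABBZ)
  read 0, top A: go to q_1, push ε → (q_1, 10011, ABBZ)
  read 1, top A: go to q_3, push BA → (q_3, 0011, BABBZ)
  read 0, top B: go to q_0, push A → (q_0, 011, AABBZ)
  read 0, top A: go to q_2, push AA → (q_2, 11, AAABBZ)
No transition applies at (q_2, 11, AAABBZ); input not fully consumed.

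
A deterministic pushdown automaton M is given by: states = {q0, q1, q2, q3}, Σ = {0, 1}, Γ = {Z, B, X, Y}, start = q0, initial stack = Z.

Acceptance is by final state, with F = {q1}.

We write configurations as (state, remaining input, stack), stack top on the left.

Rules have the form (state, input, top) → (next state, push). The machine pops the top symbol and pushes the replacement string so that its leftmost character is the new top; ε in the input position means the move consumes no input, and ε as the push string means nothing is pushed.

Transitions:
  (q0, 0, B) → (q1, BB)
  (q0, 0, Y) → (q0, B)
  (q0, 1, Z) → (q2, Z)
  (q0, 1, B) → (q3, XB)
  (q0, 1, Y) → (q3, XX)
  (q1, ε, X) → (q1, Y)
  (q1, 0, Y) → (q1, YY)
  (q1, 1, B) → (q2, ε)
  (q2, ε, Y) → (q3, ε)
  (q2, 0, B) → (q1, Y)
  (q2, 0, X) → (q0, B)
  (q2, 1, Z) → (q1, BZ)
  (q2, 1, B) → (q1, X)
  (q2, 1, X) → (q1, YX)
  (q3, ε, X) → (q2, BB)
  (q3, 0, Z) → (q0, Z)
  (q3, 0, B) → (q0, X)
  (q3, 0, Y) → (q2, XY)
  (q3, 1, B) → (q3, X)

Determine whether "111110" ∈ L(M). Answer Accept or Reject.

(q0, 111110, Z) ⊢ (q2, 11110, Z) ⊢ (q1, 1110, BZ) ⊢ (q2, 110, Z) ⊢ (q1, 10, BZ) ⊢ (q2, 0, Z)
No transition applies at (q2, 0, Z); input not fully consumed.

Reject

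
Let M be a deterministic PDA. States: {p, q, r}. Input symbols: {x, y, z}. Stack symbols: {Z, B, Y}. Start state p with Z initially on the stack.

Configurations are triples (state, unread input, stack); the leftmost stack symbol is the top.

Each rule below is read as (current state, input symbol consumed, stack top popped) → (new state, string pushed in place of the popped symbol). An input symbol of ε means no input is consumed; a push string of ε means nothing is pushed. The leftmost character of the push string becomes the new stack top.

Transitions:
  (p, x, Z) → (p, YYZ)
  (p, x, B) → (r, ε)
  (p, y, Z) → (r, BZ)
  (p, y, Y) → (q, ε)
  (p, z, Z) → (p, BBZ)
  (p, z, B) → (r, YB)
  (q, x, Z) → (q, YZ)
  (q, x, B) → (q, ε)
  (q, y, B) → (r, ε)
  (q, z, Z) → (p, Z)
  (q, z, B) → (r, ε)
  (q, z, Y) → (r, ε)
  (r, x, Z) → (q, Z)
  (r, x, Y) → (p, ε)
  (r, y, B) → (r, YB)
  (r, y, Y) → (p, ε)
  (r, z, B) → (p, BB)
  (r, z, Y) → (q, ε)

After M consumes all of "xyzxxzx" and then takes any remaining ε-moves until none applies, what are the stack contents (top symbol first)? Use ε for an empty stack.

(p, xyzxxzx, Z)
  read x, top Z: go to p, push YYZ → (p, yzxxzx, YYZ)
  read y, top Y: go to q, push ε → (q, zxxzx, YZ)
  read z, top Y: go to r, push ε → (r, xxzx, Z)
  read x, top Z: go to q, push Z → (q, xzx, Z)
  read x, top Z: go to q, push YZ → (q, zx, YZ)
  read z, top Y: go to r, push ε → (r, x, Z)
  read x, top Z: go to q, push Z → (q, ε, Z)
All input consumed in state q with stack Z.

Z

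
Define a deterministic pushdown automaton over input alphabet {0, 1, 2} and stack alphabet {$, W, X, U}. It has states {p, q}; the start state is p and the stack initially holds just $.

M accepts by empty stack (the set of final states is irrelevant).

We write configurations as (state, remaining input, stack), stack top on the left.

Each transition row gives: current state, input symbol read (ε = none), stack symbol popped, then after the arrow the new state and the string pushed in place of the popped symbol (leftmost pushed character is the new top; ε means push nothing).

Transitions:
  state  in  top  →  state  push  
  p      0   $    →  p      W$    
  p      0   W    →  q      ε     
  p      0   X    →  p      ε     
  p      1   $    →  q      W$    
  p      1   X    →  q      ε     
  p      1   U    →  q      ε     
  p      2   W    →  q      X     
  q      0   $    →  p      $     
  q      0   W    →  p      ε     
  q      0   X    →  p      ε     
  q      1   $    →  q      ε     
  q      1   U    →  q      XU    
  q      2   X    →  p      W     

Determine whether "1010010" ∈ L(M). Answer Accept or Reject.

Reject

(p, 1010010, $)
  read 1, top $: go to q, push W$ → (q, 010010, W$)
  read 0, top W: go to p, push ε → (p, 10010, $)
  read 1, top $: go to q, push W$ → (q, 0010, W$)
  read 0, top W: go to p, push ε → (p, 010, $)
  read 0, top $: go to p, push W$ → (p, 10, W$)
No transition applies at (p, 10, W$); input not fully consumed.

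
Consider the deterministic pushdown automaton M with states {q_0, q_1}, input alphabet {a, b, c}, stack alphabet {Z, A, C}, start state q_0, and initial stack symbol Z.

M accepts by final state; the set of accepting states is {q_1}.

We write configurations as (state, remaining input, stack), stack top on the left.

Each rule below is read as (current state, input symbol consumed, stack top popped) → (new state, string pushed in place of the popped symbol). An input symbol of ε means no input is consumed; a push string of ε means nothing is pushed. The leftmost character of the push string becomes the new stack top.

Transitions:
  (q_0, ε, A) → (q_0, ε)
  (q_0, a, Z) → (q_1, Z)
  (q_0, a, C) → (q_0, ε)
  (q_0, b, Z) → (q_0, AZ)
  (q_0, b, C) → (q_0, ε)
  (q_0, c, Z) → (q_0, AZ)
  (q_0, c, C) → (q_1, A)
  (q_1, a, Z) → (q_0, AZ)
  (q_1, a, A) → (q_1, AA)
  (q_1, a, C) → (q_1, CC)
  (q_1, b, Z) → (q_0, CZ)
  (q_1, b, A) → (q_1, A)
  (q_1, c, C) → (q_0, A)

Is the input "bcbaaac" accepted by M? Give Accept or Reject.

(q_0, bcbaaac, Z)
  read b, top Z: go to q_0, push AZ → (q_0, cbaaac, AZ)
  ε-move, top A: go to q_0, push ε → (q_0, cbaaac, Z)
  read c, top Z: go to q_0, push AZ → (q_0, baaac, AZ)
  ε-move, top A: go to q_0, push ε → (q_0, baaac, Z)
  read b, top Z: go to q_0, push AZ → (q_0, aaac, AZ)
  ε-move, top A: go to q_0, push ε → (q_0, aaac, Z)
  read a, top Z: go to q_1, push Z → (q_1, aac, Z)
  read a, top Z: go to q_0, push AZ → (q_0, ac, AZ)
  ε-move, top A: go to q_0, push ε → (q_0, ac, Z)
  read a, top Z: go to q_1, push Z → (q_1, c, Z)
No transition applies at (q_1, c, Z); input not fully consumed.

Reject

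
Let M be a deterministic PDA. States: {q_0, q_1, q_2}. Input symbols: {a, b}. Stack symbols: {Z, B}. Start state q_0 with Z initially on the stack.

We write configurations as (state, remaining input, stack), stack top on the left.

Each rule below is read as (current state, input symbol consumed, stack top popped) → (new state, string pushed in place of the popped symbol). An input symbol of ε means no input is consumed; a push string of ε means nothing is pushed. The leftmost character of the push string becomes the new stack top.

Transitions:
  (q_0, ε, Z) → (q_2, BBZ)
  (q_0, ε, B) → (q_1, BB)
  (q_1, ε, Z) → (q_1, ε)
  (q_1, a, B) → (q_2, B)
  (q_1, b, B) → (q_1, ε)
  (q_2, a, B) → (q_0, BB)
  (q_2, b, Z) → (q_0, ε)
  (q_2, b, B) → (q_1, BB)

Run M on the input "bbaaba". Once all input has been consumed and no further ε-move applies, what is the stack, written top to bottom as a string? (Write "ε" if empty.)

BBBZ

(q_0, bbaaba, Z) ⊢ (q_2, bbaaba, BBZ) ⊢ (q_1, baaba, BBBZ) ⊢ (q_1, aaba, BBZ) ⊢ (q_2, aba, BBZ) ⊢ (q_0, ba, BBBZ) ⊢ (q_1, ba, BBBBZ) ⊢ (q_1, a, BBBZ) ⊢ (q_2, ε, BBBZ)
All input consumed in state q_2 with stack BBBZ.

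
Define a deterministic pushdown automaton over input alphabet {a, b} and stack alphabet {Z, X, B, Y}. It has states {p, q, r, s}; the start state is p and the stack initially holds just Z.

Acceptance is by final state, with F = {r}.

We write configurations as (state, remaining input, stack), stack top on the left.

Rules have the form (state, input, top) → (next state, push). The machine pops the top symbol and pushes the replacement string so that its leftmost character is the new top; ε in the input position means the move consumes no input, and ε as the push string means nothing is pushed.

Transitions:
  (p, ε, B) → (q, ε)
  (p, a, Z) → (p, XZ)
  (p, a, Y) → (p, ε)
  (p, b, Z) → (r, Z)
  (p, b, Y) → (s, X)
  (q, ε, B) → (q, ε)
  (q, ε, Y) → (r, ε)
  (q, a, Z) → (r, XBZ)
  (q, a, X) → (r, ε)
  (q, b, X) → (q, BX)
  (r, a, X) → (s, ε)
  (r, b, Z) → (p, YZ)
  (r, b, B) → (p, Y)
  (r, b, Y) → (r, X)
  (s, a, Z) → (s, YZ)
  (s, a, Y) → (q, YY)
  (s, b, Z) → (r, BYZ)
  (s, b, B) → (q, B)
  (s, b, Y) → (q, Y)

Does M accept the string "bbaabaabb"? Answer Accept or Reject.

Reject

(p, bbaabaabb, Z)
  read b, top Z: go to r, push Z → (r, baabaabb, Z)
  read b, top Z: go to p, push YZ → (p, aabaabb, YZ)
  read a, top Y: go to p, push ε → (p, abaabb, Z)
  read a, top Z: go to p, push XZ → (p, baabb, XZ)
No transition applies at (p, baabb, XZ); input not fully consumed.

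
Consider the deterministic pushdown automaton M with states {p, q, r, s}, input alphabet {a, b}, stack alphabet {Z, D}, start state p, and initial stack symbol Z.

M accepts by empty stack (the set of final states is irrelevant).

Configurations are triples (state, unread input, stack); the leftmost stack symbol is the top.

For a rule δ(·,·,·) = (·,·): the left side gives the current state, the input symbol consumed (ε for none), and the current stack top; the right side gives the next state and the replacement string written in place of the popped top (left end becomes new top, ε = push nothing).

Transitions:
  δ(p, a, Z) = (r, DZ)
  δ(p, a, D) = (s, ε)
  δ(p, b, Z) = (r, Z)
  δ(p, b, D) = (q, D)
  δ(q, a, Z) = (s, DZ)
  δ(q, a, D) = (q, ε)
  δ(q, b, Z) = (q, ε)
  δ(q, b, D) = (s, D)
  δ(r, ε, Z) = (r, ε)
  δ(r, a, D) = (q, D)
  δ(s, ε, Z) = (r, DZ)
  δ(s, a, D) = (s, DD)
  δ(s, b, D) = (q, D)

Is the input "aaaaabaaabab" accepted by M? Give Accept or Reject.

Accept

(p, aaaaabaaabab, Z)
  read a, top Z: go to r, push DZ → (r, aaaabaaabab, DZ)
  read a, top D: go to q, push D → (q, aaabaaabab, DZ)
  read a, top D: go to q, push ε → (q, aabaaabab, Z)
  read a, top Z: go to s, push DZ → (s, abaaabab, DZ)
  read a, top D: go to s, push DD → (s, baaabab, DDZ)
  read b, top D: go to q, push D → (q, aaabab, DDZ)
  read a, top D: go to q, push ε → (q, aabab, DZ)
  read a, top D: go to q, push ε → (q, abab, Z)
  read a, top Z: go to s, push DZ → (s, bab, DZ)
  read b, top D: go to q, push D → (q, ab, DZ)
  read a, top D: go to q, push ε → (q, b, Z)
  read b, top Z: go to q, push ε → (q, ε, ε)
All input consumed and the stack is empty.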